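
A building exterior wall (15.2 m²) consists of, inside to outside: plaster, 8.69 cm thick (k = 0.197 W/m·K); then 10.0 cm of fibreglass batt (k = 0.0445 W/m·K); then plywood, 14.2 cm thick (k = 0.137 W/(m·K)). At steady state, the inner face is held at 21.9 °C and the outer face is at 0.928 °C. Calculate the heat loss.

Series thermal resistances, inner to outer:
  R_plaster = L/(kA) = 0.0869/(0.197·15.2) = 0.02902 K/W
  R_fibreglass batt = L/(kA) = 0.100/(0.0445·15.2) = 0.1478 K/W
  R_plywood = L/(kA) = 0.142/(0.137·15.2) = 0.06819 K/W
ΣR = 0.02902 + 0.1478 + 0.06819 = 0.2450 K/W
Q = ΔT/ΣR = (21.9 °C − 0.928 °C)/0.2450 = 85.6 W

Q = 85.6 W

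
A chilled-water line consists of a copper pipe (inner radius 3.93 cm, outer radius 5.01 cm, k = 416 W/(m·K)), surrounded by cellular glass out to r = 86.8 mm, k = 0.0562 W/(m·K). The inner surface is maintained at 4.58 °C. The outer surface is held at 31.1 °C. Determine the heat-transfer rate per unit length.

Q' = 17.0 W/m

Treat each layer as a resistance in series:
  R'_copper = ln(0.0501/0.0393)/(2πk) = 0.2428/(2π·416) = 9.289×10^-5 m·K/W
  R'_cellular glass = ln(0.0868/0.0501)/(2πk) = 0.5496/(2π·0.0562) = 1.556 m·K/W
ΣR = 9.289×10^-5 + 1.556 = 1.556 m·K/W
Q' = ΔT/ΣR = (4.58 °C − 31.1 °C)/1.556 = -17.0 W/m
(Negative Q' ⇒ heat flows inward; heat gain = 17.0 W/m.)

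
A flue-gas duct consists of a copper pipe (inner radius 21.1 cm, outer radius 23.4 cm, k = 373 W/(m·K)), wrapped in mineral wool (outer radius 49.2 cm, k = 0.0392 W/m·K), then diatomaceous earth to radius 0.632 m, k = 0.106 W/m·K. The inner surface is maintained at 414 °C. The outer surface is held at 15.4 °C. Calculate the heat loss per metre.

Resistance network (inner→outer):
  R'_copper = ln(0.234/0.211)/(2πk) = 0.1035/(2π·373) = 4.415×10^-5 m·K/W
  R'_mineral wool = ln(0.492/0.234)/(2πk) = 0.7432/(2π·0.0392) = 3.017 m·K/W
  R'_diatomaceous earth = ln(0.632/0.492)/(2πk) = 0.2504/(2π·0.106) = 0.3760 m·K/W
ΣR = 4.415×10^-5 + 3.017 + 0.3760 = 3.393 m·K/W
Q' = ΔT/ΣR = (414 °C − 15.4 °C)/3.393 = 117 W/m

Q' = 117 W/m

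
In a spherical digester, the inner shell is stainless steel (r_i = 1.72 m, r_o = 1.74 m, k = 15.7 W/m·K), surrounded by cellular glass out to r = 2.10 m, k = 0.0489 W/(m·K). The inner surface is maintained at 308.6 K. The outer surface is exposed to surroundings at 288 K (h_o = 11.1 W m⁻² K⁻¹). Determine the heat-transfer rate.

Series thermal resistances, inner to outer:
  R_stainless steel = (1/1.72 − 1/1.74)/(4πk) = 0.006683/(4π·15.7) = 3.387×10^-5 K/W
  R_cellular glass = (1/1.74 − 1/2.10)/(4πk) = 0.09852/(4π·0.0489) = 0.1603 K/W
  R_conv,out = 1/(4πr²h) = 1/(4π·2.10²·11.1) = 0.001626 K/W
ΣR = 3.387×10^-5 + 0.1603 + 0.001626 = 0.1620 K/W
Q = ΔT/ΣR = (308.6 K − 288 K)/0.1620 = 127 W

Q = 127 W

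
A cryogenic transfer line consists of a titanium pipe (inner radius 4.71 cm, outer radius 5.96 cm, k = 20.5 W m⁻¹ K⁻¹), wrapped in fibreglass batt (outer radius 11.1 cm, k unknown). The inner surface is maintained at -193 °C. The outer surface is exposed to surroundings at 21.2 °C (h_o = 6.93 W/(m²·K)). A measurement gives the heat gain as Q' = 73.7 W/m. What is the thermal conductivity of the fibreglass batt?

k = 0.0367 W/m·K

ΣR = ΔT/Q' = |-193 − 21.2|/73.7 = 2.906 m·K/W
Known resistances:
  R'_titanium = ln(0.0596/0.0471)/(2πk) = 0.2354/(2π·20.5) = 0.001827 m·K/W
  R'_conv,out = 1/(2πr h) = 1/(2π·0.111·6.93) = 0.2069 m·K/W
R_fibreglass batt = ΣR − ΣR_known = 2.906 − 0.2087 = 2.697 m·K/W
ln(r₂/r₁)/(2πk) = 2.697 ⇒ k = 0.6219/(2π·2.697) = 0.0367 W/m·K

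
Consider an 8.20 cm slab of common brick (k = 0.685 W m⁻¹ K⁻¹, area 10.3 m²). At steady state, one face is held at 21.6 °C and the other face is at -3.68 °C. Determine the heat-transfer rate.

Q = kA·ΔT/L = 0.685 × 10.3 × |21.6 °C − -3.68 °C| / 0.0820 = 2180 W

Q = 2180 W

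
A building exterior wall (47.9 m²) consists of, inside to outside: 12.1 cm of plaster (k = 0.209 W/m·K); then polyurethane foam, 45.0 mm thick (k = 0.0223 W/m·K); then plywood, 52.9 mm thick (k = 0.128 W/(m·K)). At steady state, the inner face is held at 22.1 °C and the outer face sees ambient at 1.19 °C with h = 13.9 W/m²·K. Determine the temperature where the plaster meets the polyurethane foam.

Series thermal resistances, inner to outer:
  R_plaster = L/(kA) = 0.121/(0.209·47.9) = 0.01209 K/W
  R_polyurethane foam = L/(kA) = 0.0450/(0.0223·47.9) = 0.04213 K/W
  R_plywood = L/(kA) = 0.0529/(0.128·47.9) = 0.008628 K/W
  R_conv,out = 1/(hA) = 1/(13.9·47.9) = 0.001502 K/W
ΣR = 0.01209 + 0.04213 + 0.008628 + 0.001502 = 0.06435 K/W
Q = ΔT/ΣR = (22.1 °C − 1.19 °C)/0.06435 = 324.9 W
From the inner boundary to the plaster/polyurethane foam interface, ΣR_partial = 0.01209 K/W.
T_interface = T_in − Q·ΣR_partial = 22.1 °C − (324.9)(0.01209) = 18.2 °C

T = 18.2 °C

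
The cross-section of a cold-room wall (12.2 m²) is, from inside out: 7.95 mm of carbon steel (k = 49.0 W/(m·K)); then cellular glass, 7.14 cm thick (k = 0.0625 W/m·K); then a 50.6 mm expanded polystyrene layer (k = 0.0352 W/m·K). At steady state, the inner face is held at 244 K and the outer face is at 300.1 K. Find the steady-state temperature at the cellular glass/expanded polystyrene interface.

Series thermal resistances, inner to outer:
  R_carbon steel = L/(kA) = 0.00795/(49.0·12.2) = 1.330×10^-5 K/W
  R_cellular glass = L/(kA) = 0.0714/(0.0625·12.2) = 0.09364 K/W
  R_expanded polystyrene = L/(kA) = 0.0506/(0.0352·12.2) = 0.1178 K/W
ΣR = 1.330×10^-5 + 0.09364 + 0.1178 = 0.2115 K/W
Q = ΔT/ΣR = (244 K − 300.1 K)/0.2115 = -265.2 W
From the inner boundary to the cellular glass/expanded polystyrene interface, ΣR_partial = 0.09365 K/W.
T_interface = T_in − Q·ΣR_partial = 244 K − (-265.2)(0.09365) = 268.84 K

T = 268.84 K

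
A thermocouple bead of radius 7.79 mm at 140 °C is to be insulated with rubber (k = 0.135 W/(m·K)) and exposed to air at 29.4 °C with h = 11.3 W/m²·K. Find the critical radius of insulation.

r_cr = 2.39 cm

For a sphere, r_cr = 2k_ins/h = 2·0.135/11.3 = 0.0239 m = 2.39 cm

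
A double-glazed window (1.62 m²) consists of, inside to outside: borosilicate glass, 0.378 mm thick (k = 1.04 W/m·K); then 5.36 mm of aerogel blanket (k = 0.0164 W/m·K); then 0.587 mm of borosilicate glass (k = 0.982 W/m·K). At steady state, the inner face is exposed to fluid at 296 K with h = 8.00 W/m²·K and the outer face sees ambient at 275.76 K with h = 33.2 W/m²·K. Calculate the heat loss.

Resistance network (inner→outer):
  R_conv,in = 1/(hA) = 1/(8.00·1.62) = 0.07716 K/W
  R_borosilicate glass = L/(kA) = 3.78×10^-4/(1.04·1.62) = 2.244×10^-4 K/W
  R_aerogel blanket = L/(kA) = 0.00536/(0.0164·1.62) = 0.2017 K/W
  R_borosilicate glass = L/(kA) = 5.87×10^-4/(0.982·1.62) = 3.690×10^-4 K/W
  R_conv,out = 1/(hA) = 1/(33.2·1.62) = 0.01859 K/W
ΣR = 0.07716 + 2.244×10^-4 + 0.2017 + 3.690×10^-4 + 0.01859 = 0.2980 K/W
Q = ΔT/ΣR = (296 K − 275.76 K)/0.2980 = 67.9 W

Q = 67.9 W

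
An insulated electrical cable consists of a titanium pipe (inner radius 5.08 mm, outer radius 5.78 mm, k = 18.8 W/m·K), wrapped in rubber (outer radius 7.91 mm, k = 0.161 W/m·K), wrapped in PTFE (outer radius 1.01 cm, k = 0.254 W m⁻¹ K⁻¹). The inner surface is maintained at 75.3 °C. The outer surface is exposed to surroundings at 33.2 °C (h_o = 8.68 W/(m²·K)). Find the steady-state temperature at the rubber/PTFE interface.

Resistance network (inner→outer):
  R'_titanium = ln(0.00578/0.00508)/(2πk) = 0.1291/(2π·18.8) = 0.001093 m·K/W
  R'_rubber = ln(0.00791/0.00578)/(2πk) = 0.3137/(2π·0.161) = 0.3101 m·K/W
  R'_PTFE = ln(0.0101/0.00791)/(2πk) = 0.2444/(2π·0.254) = 0.1531 m·K/W
  R'_conv,out = 1/(2πr h) = 1/(2π·0.0101·8.68) = 1.815 m·K/W
ΣR = 0.001093 + 0.3101 + 0.1531 + 1.815 = 2.279 m·K/W
Q' = ΔT/ΣR = (75.3 °C − 33.2 °C)/2.279 = 18.47 W/m
From the inner boundary to the rubber/PTFE interface, ΣR_partial = 0.3112 m·K/W.
T_interface = T_in − Q'·ΣR_partial = 75.3 °C − (18.47)(0.3112) = 69.6 °C

T = 69.6 °C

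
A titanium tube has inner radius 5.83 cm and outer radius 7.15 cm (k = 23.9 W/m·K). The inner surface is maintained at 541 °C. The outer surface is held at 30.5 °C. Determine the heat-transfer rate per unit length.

Q' = 2πk·ΔT/ln(r₂/r₁) = 2π × 23.9 × 510.5 / ln(0.0715/0.0583) = 3.76×10^5 W/m

Q' = 376 kW/m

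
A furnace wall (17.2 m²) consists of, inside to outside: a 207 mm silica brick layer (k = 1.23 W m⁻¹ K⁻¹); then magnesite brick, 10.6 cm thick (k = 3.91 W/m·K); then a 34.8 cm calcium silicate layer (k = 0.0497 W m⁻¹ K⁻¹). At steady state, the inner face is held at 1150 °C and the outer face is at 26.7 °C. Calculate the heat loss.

Resistance network (inner→outer):
  R_silica brick = L/(kA) = 0.207/(1.23·17.2) = 0.009784 K/W
  R_magnesite brick = L/(kA) = 0.106/(3.91·17.2) = 0.001576 K/W
  R_calcium silicate = L/(kA) = 0.348/(0.0497·17.2) = 0.4071 K/W
ΣR = 0.009784 + 0.001576 + 0.4071 = 0.4185 K/W
Q = ΔT/ΣR = (1150 °C − 26.7 °C)/0.4185 = 2680 W

Q = 2.68 kW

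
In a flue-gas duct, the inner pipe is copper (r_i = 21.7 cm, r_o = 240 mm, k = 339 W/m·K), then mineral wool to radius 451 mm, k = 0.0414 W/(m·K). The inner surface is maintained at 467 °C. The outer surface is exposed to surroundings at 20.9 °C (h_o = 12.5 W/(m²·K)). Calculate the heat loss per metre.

Series thermal resistances, inner to outer:
  R'_copper = ln(0.240/0.217)/(2πk) = 0.1007/(2π·339) = 4.730×10^-5 m·K/W
  R'_mineral wool = ln(0.451/0.240)/(2πk) = 0.6308/(2π·0.0414) = 2.425 m·K/W
  R'_conv,out = 1/(2πr h) = 1/(2π·0.451·12.5) = 0.02823 m·K/W
ΣR = 4.730×10^-5 + 2.425 + 0.02823 = 2.453 m·K/W
Q' = ΔT/ΣR = (467 °C − 20.9 °C)/2.453 = 182 W/m

Q' = 182 W/m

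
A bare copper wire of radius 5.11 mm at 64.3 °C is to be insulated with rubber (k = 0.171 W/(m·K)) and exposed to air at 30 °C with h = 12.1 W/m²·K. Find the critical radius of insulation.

r_cr = 1.41 cm

For a cylinder, r_cr = k_ins/h = 0.171/12.1 = 0.0141 m = 1.41 cm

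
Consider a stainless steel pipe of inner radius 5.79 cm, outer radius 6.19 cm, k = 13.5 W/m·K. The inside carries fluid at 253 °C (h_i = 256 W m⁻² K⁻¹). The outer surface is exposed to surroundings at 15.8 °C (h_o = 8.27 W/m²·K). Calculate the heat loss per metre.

Resistance network (inner→outer):
  R'_conv,in = 1/(2πr h) = 1/(2π·0.0579·256) = 0.01074 m·K/W
  R'_stainless steel = ln(0.0619/0.0579)/(2πk) = 0.06680/(2π·13.5) = 7.876×10^-4 m·K/W
  R'_conv,out = 1/(2πr h) = 1/(2π·0.0619·8.27) = 0.3109 m·K/W
ΣR = 0.01074 + 7.876×10^-4 + 0.3109 = 0.3224 m·K/W
Q' = ΔT/ΣR = (253 °C − 15.8 °C)/0.3224 = 736 W/m

Q' = 736 W/m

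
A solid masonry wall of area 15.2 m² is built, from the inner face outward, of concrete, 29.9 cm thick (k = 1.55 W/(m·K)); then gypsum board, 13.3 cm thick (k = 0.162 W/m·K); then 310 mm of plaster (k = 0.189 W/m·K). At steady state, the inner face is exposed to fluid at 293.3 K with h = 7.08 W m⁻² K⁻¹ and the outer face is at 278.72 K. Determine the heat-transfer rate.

Series thermal resistances, inner to outer:
  R_conv,in = 1/(hA) = 1/(7.08·15.2) = 0.009292 K/W
  R_concrete = L/(kA) = 0.299/(1.55·15.2) = 0.01269 K/W
  R_gypsum board = L/(kA) = 0.133/(0.162·15.2) = 0.05401 K/W
  R_plaster = L/(kA) = 0.310/(0.189·15.2) = 0.1079 K/W
ΣR = 0.009292 + 0.01269 + 0.05401 + 0.1079 = 0.1839 K/W
Q = ΔT/ΣR = (293.3 K − 278.72 K)/0.1839 = 79.3 W

Q = 79.3 W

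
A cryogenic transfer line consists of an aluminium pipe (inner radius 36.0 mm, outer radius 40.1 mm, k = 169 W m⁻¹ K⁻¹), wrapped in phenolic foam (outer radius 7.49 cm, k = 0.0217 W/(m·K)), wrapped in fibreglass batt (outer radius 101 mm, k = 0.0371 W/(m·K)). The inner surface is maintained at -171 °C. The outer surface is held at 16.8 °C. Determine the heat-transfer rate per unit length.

Q' = 32.0 W/m

Treat each layer as a resistance in series:
  R'_aluminium = ln(0.0401/0.0360)/(2πk) = 0.1079/(2π·169) = 1.016×10^-4 m·K/W
  R'_phenolic foam = ln(0.0749/0.0401)/(2πk) = 0.6248/(2π·0.0217) = 4.582 m·K/W
  R'_fibreglass batt = ln(0.101/0.0749)/(2πk) = 0.2990/(2π·0.0371) = 1.283 m·K/W
ΣR = 1.016×10^-4 + 4.582 + 1.283 = 5.865 m·K/W
Q' = ΔT/ΣR = (-171 °C − 16.8 °C)/5.865 = -32.0 W/m
(Negative Q' ⇒ heat flows inward; heat gain = 32.0 W/m.)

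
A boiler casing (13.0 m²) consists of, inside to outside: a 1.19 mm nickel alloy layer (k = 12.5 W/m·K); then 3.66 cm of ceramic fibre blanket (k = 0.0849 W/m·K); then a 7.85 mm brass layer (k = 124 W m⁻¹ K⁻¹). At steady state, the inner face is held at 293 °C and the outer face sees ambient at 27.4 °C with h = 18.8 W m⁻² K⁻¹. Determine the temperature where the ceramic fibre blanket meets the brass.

Series thermal resistances, inner to outer:
  R_nickel alloy = L/(kA) = 0.00119/(12.5·13.0) = 7.323×10^-6 K/W
  R_ceramic fibre blanket = L/(kA) = 0.0366/(0.0849·13.0) = 0.03316 K/W
  R_brass = L/(kA) = 0.00785/(124·13.0) = 4.870×10^-6 K/W
  R_conv,out = 1/(hA) = 1/(18.8·13.0) = 0.004092 K/W
ΣR = 7.323×10^-6 + 0.03316 + 4.870×10^-6 + 0.004092 = 0.03726 K/W
Q = ΔT/ΣR = (293 °C − 27.4 °C)/0.03726 = 7128 W
From the inner boundary to the ceramic fibre blanket/brass interface, ΣR_partial = 0.03317 K/W.
T_interface = T_in − Q·ΣR_partial = 293 °C − (7128)(0.03317) = 56.6 °C

T = 56.6 °C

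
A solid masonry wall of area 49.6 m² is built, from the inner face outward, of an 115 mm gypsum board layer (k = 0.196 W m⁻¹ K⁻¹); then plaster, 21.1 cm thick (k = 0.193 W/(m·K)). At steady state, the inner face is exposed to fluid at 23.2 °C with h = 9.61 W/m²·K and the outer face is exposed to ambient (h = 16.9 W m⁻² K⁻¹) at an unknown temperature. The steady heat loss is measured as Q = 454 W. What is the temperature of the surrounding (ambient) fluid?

Series resistances:
  R_conv,in = 1/(hA) = 1/(9.61·49.6) = 0.002098 K/W
  R_gypsum board = L/(kA) = 0.115/(0.196·49.6) = 0.01183 K/W
  R_plaster = L/(kA) = 0.211/(0.193·49.6) = 0.02204 K/W
  R_conv,out = 1/(hA) = 1/(16.9·49.6) = 0.001193 K/W
ΣR = 0.03716 K/W
ΔT = Q·ΣR = 454 × 0.03716 = 16.87 K
Heat flows outward, so T_out = T_in − ΔT = 23.2 − 16.87 = 6.33 °C

T_out = 6.33 °C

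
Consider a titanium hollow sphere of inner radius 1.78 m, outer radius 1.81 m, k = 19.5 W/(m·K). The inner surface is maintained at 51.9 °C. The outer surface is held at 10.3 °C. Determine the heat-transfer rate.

Q = 4πk·ΔT/(1/r₁ − 1/r₂) = 4π × 19.5 × 41.6 / (1/1.78 − 1/1.81) = 1.09×10^6 W

Q = 1.09×10^6 W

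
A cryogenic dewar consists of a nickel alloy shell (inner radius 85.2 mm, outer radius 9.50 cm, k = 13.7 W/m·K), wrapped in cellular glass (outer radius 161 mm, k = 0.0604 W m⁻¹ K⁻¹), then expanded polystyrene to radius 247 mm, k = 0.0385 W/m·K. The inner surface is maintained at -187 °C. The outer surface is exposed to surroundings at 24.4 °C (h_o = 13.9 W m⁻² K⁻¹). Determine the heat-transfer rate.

Q = 20.6 W

Series thermal resistances, inner to outer:
  R_nickel alloy = (1/0.0852 − 1/0.0950)/(4πk) = 1.211/(4π·13.7) = 0.007033 K/W
  R_cellular glass = (1/0.0950 − 1/0.161)/(4πk) = 4.315/(4π·0.0604) = 5.685 K/W
  R_expanded polystyrene = (1/0.161 − 1/0.247)/(4πk) = 2.163/(4π·0.0385) = 4.470 K/W
  R_conv,out = 1/(4πr²h) = 1/(4π·0.247²·13.9) = 0.09384 K/W
ΣR = 0.007033 + 5.685 + 4.470 + 0.09384 = 10.26 K/W
Q = ΔT/ΣR = (-187 °C − 24.4 °C)/10.26 = -20.6 W
(Negative Q ⇒ heat flows inward; heat gain = 20.6 W.)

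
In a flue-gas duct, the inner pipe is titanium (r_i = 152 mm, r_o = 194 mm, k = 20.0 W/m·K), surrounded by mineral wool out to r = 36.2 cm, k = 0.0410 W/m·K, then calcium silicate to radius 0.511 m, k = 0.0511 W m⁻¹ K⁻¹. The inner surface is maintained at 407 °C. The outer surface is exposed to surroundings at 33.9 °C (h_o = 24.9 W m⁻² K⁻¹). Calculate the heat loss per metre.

Resistance network (inner→outer):
  R'_titanium = ln(0.194/0.152)/(2πk) = 0.2440/(2π·20.0) = 0.001942 m·K/W
  R'_mineral wool = ln(0.362/0.194)/(2πk) = 0.6238/(2π·0.0410) = 2.421 m·K/W
  R'_calcium silicate = ln(0.511/0.362)/(2πk) = 0.3447/(2π·0.0511) = 1.074 m·K/W
  R'_conv,out = 1/(2πr h) = 1/(2π·0.511·24.9) = 0.01251 m·K/W
ΣR = 0.001942 + 2.421 + 1.074 + 0.01251 = 3.509 m·K/W
Q' = ΔT/ΣR = (407 °C − 33.9 °C)/3.509 = 106 W/m

Q' = 106 W/m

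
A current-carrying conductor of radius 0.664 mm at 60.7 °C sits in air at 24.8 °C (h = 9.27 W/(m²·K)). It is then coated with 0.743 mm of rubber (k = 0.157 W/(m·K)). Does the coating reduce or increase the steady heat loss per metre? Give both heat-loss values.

Critical radius for a cylinder: r_cr = k/h = 0.0169 m = 1.69 cm.
Outer radius after coating: r₂ = 6.64×10^-4 + 7.43×10^-4 = 0.001407 m.
Since r₁ < r_cr and r₂ ≤ r_cr, the coating moves toward the maximum at r_cr — heat loss rises.
Bare: R = 1/(2πr₁h) = 25.86 m·K/W; Q = 35.9/25.86 = 1.39 W/m.
Coated: R = R_cond + R_conv = 12.96 m·K/W; Q = 35.9/12.96 = 2.77 W/m.

increases: 1.39 → 2.77 W/m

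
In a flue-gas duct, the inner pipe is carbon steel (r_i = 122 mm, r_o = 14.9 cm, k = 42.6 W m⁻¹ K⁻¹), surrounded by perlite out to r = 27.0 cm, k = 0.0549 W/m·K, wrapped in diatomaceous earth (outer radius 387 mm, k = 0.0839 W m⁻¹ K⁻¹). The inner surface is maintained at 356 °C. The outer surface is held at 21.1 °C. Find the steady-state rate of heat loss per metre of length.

Q' = 139 W/m

Treat each layer as a resistance in series:
  R'_carbon steel = ln(0.149/0.122)/(2πk) = 0.1999/(2π·42.6) = 7.469×10^-4 m·K/W
  R'_perlite = ln(0.270/0.149)/(2πk) = 0.5945/(2π·0.0549) = 1.723 m·K/W
  R'_diatomaceous earth = ln(0.387/0.270)/(2πk) = 0.3600/(2π·0.0839) = 0.6829 m·K/W
ΣR = 7.469×10^-4 + 1.723 + 0.6829 = 2.407 m·K/W
Q' = ΔT/ΣR = (356 °C − 21.1 °C)/2.407 = 139 W/m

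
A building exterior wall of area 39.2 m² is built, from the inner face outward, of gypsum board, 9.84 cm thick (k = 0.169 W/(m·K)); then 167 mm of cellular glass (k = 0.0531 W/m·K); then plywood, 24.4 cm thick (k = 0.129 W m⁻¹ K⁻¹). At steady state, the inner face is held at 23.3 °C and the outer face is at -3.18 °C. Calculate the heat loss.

Q = 185 W

Resistance network (inner→outer):
  R_gypsum board = L/(kA) = 0.0984/(0.169·39.2) = 0.01485 K/W
  R_cellular glass = L/(kA) = 0.167/(0.0531·39.2) = 0.08023 K/W
  R_plywood = L/(kA) = 0.244/(0.129·39.2) = 0.04825 K/W
ΣR = 0.01485 + 0.08023 + 0.04825 = 0.1433 K/W
Q = ΔT/ΣR = (23.3 °C − -3.18 °C)/0.1433 = 185 W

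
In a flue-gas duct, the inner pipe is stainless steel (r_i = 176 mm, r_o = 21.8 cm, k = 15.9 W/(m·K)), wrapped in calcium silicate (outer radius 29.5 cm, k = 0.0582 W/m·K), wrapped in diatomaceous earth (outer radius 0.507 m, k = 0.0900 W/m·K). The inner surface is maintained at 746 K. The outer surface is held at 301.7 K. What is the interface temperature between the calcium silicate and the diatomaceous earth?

Series thermal resistances, inner to outer:
  R'_stainless steel = ln(0.218/0.176)/(2πk) = 0.2140/(2π·15.9) = 0.002142 m·K/W
  R'_calcium silicate = ln(0.295/0.218)/(2πk) = 0.3025/(2π·0.0582) = 0.8272 m·K/W
  R'_diatomaceous earth = ln(0.507/0.295)/(2πk) = 0.5415/(2π·0.0900) = 0.9576 m·K/W
ΣR = 0.002142 + 0.8272 + 0.9576 = 1.787 m·K/W
Q' = ΔT/ΣR = (746 K − 301.7 K)/1.787 = 248.6 W/m
From the inner boundary to the calcium silicate/diatomaceous earth interface, ΣR_partial = 0.8293 m·K/W.
T_interface = T_in − Q'·ΣR_partial = 746 K − (248.6)(0.8293) = 540 K

T = 540 K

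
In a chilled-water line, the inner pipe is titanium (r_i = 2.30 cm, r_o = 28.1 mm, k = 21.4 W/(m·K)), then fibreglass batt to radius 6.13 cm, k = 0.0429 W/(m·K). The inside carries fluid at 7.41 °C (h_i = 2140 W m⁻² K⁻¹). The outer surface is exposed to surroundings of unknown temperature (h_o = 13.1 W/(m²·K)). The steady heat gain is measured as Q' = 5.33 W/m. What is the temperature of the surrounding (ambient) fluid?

Series resistances:
  R'_conv,in = 1/(2πr h) = 1/(2π·0.0230·2140) = 0.003234 m·K/W
  R'_titanium = ln(0.0281/0.0230)/(2πk) = 0.2003/(2π·21.4) = 0.001489 m·K/W
  R'_fibreglass batt = ln(0.0613/0.0281)/(2πk) = 0.7800/(2π·0.0429) = 2.894 m·K/W
  R'_conv,out = 1/(2πr h) = 1/(2π·0.0613·13.1) = 0.1982 m·K/W
ΣR = 3.097 m·K/W
ΔT = Q'·ΣR = 5.33 × 3.097 = 16.51 K
Heat flows inward, so T_out = T_in + ΔT = 7.41 + 16.51 = 23.9 °C

T_out = 23.9 °C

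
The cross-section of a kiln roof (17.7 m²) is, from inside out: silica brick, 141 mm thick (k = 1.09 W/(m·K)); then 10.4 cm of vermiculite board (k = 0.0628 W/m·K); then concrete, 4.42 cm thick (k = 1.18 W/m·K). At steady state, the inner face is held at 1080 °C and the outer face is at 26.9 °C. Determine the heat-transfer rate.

Series thermal resistances, inner to outer:
  R_silica brick = L/(kA) = 0.141/(1.09·17.7) = 0.007308 K/W
  R_vermiculite board = L/(kA) = 0.104/(0.0628·17.7) = 0.09356 K/W
  R_concrete = L/(kA) = 0.0442/(1.18·17.7) = 0.002116 K/W
ΣR = 0.007308 + 0.09356 + 0.002116 = 0.1030 K/W
Q = ΔT/ΣR = (1080 °C − 26.9 °C)/0.1030 = 10200 W

Q = 10200 W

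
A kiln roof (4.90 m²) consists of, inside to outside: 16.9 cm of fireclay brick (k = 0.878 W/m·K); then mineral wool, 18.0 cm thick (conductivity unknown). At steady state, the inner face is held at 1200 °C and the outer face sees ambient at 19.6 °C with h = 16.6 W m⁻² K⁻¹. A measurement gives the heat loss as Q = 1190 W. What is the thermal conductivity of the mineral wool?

ΣR = ΔT/Q = |1200 − 19.6|/1190 = 0.9919 K/W
Known resistances:
  R_fireclay brick = L/(kA) = 0.169/(0.878·4.90) = 0.03928 K/W
  R_conv,out = 1/(hA) = 1/(16.6·4.90) = 0.01229 K/W
R_mineral wool = ΣR − ΣR_known = 0.9919 − 0.05157 = 0.9403 K/W
L/(kA) = 0.9403 ⇒ k = 0.180/(0.9403·4.90) = 0.0391 W/m·K

k = 0.0391 W/m·K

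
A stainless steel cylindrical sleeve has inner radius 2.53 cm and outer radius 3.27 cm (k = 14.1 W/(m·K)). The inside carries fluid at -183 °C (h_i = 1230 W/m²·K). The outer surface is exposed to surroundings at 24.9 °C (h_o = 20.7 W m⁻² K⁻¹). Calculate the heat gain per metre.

Q' = 855 W/m

Resistance network (inner→outer):
  R'_conv,in = 1/(2πr h) = 1/(2π·0.0253·1230) = 0.005114 m·K/W
  R'_stainless steel = ln(0.0327/0.0253)/(2πk) = 0.2566/(2π·14.1) = 0.002896 m·K/W
  R'_conv,out = 1/(2πr h) = 1/(2π·0.0327·20.7) = 0.2351 m·K/W
ΣR = 0.005114 + 0.002896 + 0.2351 = 0.2431 m·K/W
Q' = ΔT/ΣR = (-183 °C − 24.9 °C)/0.2431 = -855 W/m
(Negative Q' ⇒ heat flows inward; heat gain = 855 W/m.)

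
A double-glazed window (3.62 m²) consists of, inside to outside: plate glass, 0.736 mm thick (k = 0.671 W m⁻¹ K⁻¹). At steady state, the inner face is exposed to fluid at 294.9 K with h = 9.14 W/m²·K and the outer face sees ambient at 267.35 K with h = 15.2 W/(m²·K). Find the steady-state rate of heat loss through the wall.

Q = 566 W

Resistance network (inner→outer):
  R_conv,in = 1/(hA) = 1/(9.14·3.62) = 0.03022 K/W
  R_plate glass = L/(kA) = 7.36×10^-4/(0.671·3.62) = 3.030×10^-4 K/W
  R_conv,out = 1/(hA) = 1/(15.2·3.62) = 0.01817 K/W
ΣR = 0.03022 + 3.030×10^-4 + 0.01817 = 0.04869 K/W
Q = ΔT/ΣR = (294.9 K − 267.35 K)/0.04869 = 566 W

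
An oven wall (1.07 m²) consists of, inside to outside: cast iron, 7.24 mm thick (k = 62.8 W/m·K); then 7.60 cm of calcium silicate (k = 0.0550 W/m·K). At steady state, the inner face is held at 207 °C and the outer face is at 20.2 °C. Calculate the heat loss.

Treat each layer as a resistance in series:
  R_cast iron = L/(kA) = 0.00724/(62.8·1.07) = 1.077×10^-4 K/W
  R_calcium silicate = L/(kA) = 0.0760/(0.0550·1.07) = 1.291 K/W
ΣR = 1.077×10^-4 + 1.291 = 1.291 K/W
Q = ΔT/ΣR = (207 °C − 20.2 °C)/1.291 = 145 W

Q = 145 W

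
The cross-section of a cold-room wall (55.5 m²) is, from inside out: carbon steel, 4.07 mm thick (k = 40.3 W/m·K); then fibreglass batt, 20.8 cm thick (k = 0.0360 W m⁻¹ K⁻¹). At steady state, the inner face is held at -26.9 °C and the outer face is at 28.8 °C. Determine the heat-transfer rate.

Series thermal resistances, inner to outer:
  R_carbon steel = L/(kA) = 0.00407/(40.3·55.5) = 1.820×10^-6 K/W
  R_fibreglass batt = L/(kA) = 0.208/(0.0360·55.5) = 0.1041 K/W
ΣR = 1.820×10^-6 + 0.1041 = 0.1041 K/W
Q = ΔT/ΣR = (-26.9 °C − 28.8 °C)/0.1041 = -535 W
(Negative Q ⇒ heat flows inward; heat gain = 535 W.)

Q = 535 W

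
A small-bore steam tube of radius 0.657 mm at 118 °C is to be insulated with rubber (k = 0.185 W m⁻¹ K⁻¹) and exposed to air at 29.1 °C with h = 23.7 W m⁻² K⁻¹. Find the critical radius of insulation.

For a cylinder, r_cr = k_ins/h = 0.185/23.7 = 0.00781 m = 0.781 cm

r_cr = 0.781 cm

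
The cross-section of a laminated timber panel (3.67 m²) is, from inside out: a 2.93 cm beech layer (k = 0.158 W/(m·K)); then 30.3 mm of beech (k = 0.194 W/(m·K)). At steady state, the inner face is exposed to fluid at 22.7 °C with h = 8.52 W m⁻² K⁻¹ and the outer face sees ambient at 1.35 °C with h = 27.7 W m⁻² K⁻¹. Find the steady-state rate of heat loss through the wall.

Resistance network (inner→outer):
  R_conv,in = 1/(hA) = 1/(8.52·3.67) = 0.03198 K/W
  R_beech = L/(kA) = 0.0293/(0.158·3.67) = 0.05053 K/W
  R_beech = L/(kA) = 0.0303/(0.194·3.67) = 0.04256 K/W
  R_conv,out = 1/(hA) = 1/(27.7·3.67) = 0.009837 K/W
ΣR = 0.03198 + 0.05053 + 0.04256 + 0.009837 = 0.1349 K/W
Q = ΔT/ΣR = (22.7 °C − 1.35 °C)/0.1349 = 158 W

Q = 158 W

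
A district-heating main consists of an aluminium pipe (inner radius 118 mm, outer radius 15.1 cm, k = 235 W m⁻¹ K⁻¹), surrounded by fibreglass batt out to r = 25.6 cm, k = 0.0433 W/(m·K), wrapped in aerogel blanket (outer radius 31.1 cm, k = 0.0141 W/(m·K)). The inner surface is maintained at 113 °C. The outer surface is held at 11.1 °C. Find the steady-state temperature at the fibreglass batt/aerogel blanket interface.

Resistance network (inner→outer):
  R'_aluminium = ln(0.151/0.118)/(2πk) = 0.2466/(2π·235) = 1.670×10^-4 m·K/W
  R'_fibreglass batt = ln(0.256/0.151)/(2πk) = 0.5279/(2π·0.0433) = 1.940 m·K/W
  R'_aerogel blanket = ln(0.311/0.256)/(2πk) = 0.1946/(2π·0.0141) = 2.197 m·K/W
ΣR = 1.670×10^-4 + 1.940 + 2.197 = 4.137 m·K/W
Q' = ΔT/ΣR = (113 °C − 11.1 °C)/4.137 = 24.63 W/m
From the inner boundary to the fibreglass batt/aerogel blanket interface, ΣR_partial = 1.940 m·K/W.
T_interface = T_in − Q'·ΣR_partial = 113 °C − (24.63)(1.940) = 65.2 °C

T = 65.2 °C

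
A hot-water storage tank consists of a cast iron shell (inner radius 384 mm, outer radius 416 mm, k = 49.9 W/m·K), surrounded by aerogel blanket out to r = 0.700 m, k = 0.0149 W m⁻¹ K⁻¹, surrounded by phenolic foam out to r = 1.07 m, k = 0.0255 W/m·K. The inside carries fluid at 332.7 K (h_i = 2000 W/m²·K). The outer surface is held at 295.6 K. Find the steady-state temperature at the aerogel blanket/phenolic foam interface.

T = 304.1 K

Resistance network (inner→outer):
  R_conv,in = 1/(4πr²h) = 1/(4π·0.384²·2000) = 2.698×10^-4 K/W
  R_cast iron = (1/0.384 − 1/0.416)/(4πk) = 0.2003/(4π·49.9) = 3.195×10^-4 K/W
  R_aerogel blanket = (1/0.416 − 1/0.700)/(4πk) = 0.9753/(4π·0.0149) = 5.209 K/W
  R_phenolic foam = (1/0.700 − 1/1.07)/(4πk) = 0.4940/(4π·0.0255) = 1.542 K/W
ΣR = 2.698×10^-4 + 3.195×10^-4 + 5.209 + 1.542 = 6.752 K/W
Q = ΔT/ΣR = (332.7 K − 295.6 K)/6.752 = 5.495 W
From the inner boundary to the aerogel blanket/phenolic foam interface, ΣR_partial = 5.210 K/W.
T_interface = T_in − Q·ΣR_partial = 332.7 K − (5.495)(5.210) = 304.1 K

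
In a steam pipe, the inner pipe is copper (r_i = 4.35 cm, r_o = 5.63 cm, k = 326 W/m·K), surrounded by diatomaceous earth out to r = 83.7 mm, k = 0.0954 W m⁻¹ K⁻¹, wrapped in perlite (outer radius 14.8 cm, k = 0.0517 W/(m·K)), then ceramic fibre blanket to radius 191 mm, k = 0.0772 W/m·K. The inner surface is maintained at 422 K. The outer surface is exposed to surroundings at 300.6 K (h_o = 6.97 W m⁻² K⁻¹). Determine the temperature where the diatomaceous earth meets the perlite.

T = 396 K

Resistance network (inner→outer):
  R'_copper = ln(0.0563/0.0435)/(2πk) = 0.2579/(2π·326) = 1.259×10^-4 m·K/W
  R'_diatomaceous earth = ln(0.0837/0.0563)/(2πk) = 0.3965/(2π·0.0954) = 0.6616 m·K/W
  R'_perlite = ln(0.148/0.0837)/(2πk) = 0.5700/(2π·0.0517) = 1.755 m·K/W
  R'_ceramic fibre blanket = ln(0.191/0.148)/(2πk) = 0.2551/(2π·0.0772) = 0.5258 m·K/W
  R'_conv,out = 1/(2πr h) = 1/(2π·0.191·6.97) = 0.1196 m·K/W
ΣR = 1.259×10^-4 + 0.6616 + 1.755 + 0.5258 + 0.1196 = 3.062 m·K/W
Q' = ΔT/ΣR = (422 K − 300.6 K)/3.062 = 39.65 W/m
From the inner boundary to the diatomaceous earth/perlite interface, ΣR_partial = 0.6617 m·K/W.
T_interface = T_in − Q'·ΣR_partial = 422 K − (39.65)(0.6617) = 396 K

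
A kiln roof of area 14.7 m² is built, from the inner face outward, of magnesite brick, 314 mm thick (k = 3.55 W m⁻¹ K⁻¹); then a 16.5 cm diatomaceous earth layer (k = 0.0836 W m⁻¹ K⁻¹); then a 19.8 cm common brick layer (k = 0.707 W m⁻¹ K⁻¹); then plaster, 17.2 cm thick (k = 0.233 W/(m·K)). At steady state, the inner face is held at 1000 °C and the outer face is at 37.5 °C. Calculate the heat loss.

Treat each layer as a resistance in series:
  R_magnesite brick = L/(kA) = 0.314/(3.55·14.7) = 0.006017 K/W
  R_diatomaceous earth = L/(kA) = 0.165/(0.0836·14.7) = 0.1343 K/W
  R_common brick = L/(kA) = 0.198/(0.707·14.7) = 0.01905 K/W
  R_plaster = L/(kA) = 0.172/(0.233·14.7) = 0.05022 K/W
ΣR = 0.006017 + 0.1343 + 0.01905 + 0.05022 = 0.2096 K/W
Q = ΔT/ΣR = (1000 °C − 37.5 °C)/0.2096 = 4590 W

Q = 4590 W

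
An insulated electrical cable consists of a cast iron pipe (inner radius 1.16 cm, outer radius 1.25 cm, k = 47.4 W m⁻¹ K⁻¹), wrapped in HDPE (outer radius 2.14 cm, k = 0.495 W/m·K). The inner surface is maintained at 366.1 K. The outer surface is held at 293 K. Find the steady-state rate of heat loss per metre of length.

Q' = 422 W/m

Resistance network (inner→outer):
  R'_cast iron = ln(0.0125/0.0116)/(2πk) = 0.07472/(2π·47.4) = 2.509×10^-4 m·K/W
  R'_HDPE = ln(0.0214/0.0125)/(2πk) = 0.5377/(2π·0.495) = 0.1729 m·K/W
ΣR = 2.509×10^-4 + 0.1729 = 0.1732 m·K/W
Q' = ΔT/ΣR = (366.1 K − 293 K)/0.1732 = 422 W/m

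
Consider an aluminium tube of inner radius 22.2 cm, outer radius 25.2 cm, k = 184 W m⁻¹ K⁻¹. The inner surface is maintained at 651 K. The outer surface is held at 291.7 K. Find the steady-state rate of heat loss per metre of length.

Q' = 2πk·ΔT/ln(r₂/r₁) = 2π × 184 × 359.3 / ln(0.252/0.222) = 3.28×10^6 W/m

Q' = 3280 kW/m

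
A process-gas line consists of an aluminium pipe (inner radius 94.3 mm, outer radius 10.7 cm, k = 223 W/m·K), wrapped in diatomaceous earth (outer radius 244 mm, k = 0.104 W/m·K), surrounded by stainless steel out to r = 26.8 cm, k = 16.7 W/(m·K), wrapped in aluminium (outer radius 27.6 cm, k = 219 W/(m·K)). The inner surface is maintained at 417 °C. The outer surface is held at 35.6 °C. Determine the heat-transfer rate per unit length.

Series thermal resistances, inner to outer:
  R'_aluminium = ln(0.107/0.0943)/(2πk) = 0.1263/(2π·223) = 9.017×10^-5 m·K/W
  R'_diatomaceous earth = ln(0.244/0.107)/(2πk) = 0.8243/(2π·0.104) = 1.262 m·K/W
  R'_stainless steel = ln(0.268/0.244)/(2πk) = 0.09382/(2π·16.7) = 8.941×10^-4 m·K/W
  R'_aluminium = ln(0.276/0.268)/(2πk) = 0.02941/(2π·219) = 2.138×10^-5 m·K/W
ΣR = 9.017×10^-5 + 1.262 + 8.941×10^-4 + 2.138×10^-5 = 1.263 m·K/W
Q' = ΔT/ΣR = (417 °C − 35.6 °C)/1.263 = 302 W/m

Q' = 302 W/m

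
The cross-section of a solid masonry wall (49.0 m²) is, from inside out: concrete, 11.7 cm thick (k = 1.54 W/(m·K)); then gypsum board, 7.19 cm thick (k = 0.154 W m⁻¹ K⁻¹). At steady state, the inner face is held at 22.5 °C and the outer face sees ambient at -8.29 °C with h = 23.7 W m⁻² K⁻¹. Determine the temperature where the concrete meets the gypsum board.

T = 18.5 °C

Resistance network (inner→outer):
  R_concrete = L/(kA) = 0.117/(1.54·49.0) = 0.001550 K/W
  R_gypsum board = L/(kA) = 0.0719/(0.154·49.0) = 0.009528 K/W
  R_conv,out = 1/(hA) = 1/(23.7·49.0) = 8.611×10^-4 K/W
ΣR = 0.001550 + 0.009528 + 8.611×10^-4 = 0.01194 K/W
Q = ΔT/ΣR = (22.5 °C − -8.29 °C)/0.01194 = 2579 W
From the inner boundary to the concrete/gypsum board interface, ΣR_partial = 0.001550 K/W.
T_interface = T_in − Q·ΣR_partial = 22.5 °C − (2579)(0.001550) = 18.5 °C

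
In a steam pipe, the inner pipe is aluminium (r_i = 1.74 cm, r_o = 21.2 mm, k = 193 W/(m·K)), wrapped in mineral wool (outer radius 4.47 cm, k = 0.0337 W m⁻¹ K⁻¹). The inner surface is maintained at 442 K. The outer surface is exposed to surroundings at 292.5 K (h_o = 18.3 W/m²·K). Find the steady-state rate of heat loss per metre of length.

Series thermal resistances, inner to outer:
  R'_aluminium = ln(0.0212/0.0174)/(2πk) = 0.1975/(2π·193) = 1.629×10^-4 m·K/W
  R'_mineral wool = ln(0.0447/0.0212)/(2πk) = 0.7460/(2π·0.0337) = 3.523 m·K/W
  R'_conv,out = 1/(2πr h) = 1/(2π·0.0447·18.3) = 0.1946 m·K/W
ΣR = 1.629×10^-4 + 3.523 + 0.1946 = 3.718 m·K/W
Q' = ΔT/ΣR = (442 K − 292.5 K)/3.718 = 40.2 W/m

Q' = 40.2 W/m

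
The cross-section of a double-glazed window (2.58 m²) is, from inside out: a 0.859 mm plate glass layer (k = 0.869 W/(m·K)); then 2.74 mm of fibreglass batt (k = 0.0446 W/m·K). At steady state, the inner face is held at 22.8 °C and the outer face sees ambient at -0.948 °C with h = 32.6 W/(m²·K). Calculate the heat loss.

Series thermal resistances, inner to outer:
  R_plate glass = L/(kA) = 8.59×10^-4/(0.869·2.58) = 3.831×10^-4 K/W
  R_fibreglass batt = L/(kA) = 0.00274/(0.0446·2.58) = 0.02381 K/W
  R_conv,out = 1/(hA) = 1/(32.6·2.58) = 0.01189 K/W
ΣR = 3.831×10^-4 + 0.02381 + 0.01189 = 0.03608 K/W
Q = ΔT/ΣR = (22.8 °C − -0.948 °C)/0.03608 = 658 W

Q = 658 W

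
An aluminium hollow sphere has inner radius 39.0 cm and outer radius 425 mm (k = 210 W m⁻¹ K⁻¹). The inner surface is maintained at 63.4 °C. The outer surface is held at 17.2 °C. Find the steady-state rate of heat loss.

Q = 4πk·ΔT/(1/r₁ − 1/r₂) = 4π × 210 × 46.2 / (1/0.390 − 1/0.425) = 5.77×10^5 W

Q = 5.77×10^5 W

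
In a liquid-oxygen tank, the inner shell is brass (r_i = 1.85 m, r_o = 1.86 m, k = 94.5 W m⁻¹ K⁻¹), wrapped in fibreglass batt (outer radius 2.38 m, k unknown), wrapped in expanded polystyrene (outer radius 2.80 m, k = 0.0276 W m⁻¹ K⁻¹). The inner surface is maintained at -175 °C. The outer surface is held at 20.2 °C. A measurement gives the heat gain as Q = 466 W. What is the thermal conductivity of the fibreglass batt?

ΣR = ΔT/Q = |-175 − 20.2|/466 = 0.4189 K/W
Known resistances:
  R_brass = (1/1.85 − 1/1.86)/(4πk) = 0.002906/(4π·94.5) = 2.447×10^-6 K/W
  R_expanded polystyrene = (1/2.38 − 1/2.80)/(4πk) = 0.06303/(4π·0.0276) = 0.1817 K/W
R_fibreglass batt = ΣR − ΣR_known = 0.4189 − 0.1817 = 0.2372 K/W
(1/r₁−1/r₂)/(4πk) = 0.2372 ⇒ k = 0.1175/(4π·0.2372) = 0.0394 W/m·K

k = 0.0394 W/m·K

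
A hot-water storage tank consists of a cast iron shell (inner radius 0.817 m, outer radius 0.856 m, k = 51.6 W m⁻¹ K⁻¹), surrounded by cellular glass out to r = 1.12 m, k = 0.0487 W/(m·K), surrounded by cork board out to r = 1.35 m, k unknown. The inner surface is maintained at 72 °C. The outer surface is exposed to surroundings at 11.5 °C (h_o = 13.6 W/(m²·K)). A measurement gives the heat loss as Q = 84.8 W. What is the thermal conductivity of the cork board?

k = 0.0465 W/m·K

ΣR = ΔT/Q = |72 − 11.5|/84.8 = 0.7134 K/W
Known resistances:
  R_cast iron = (1/0.817 − 1/0.856)/(4πk) = 0.05577/(4π·51.6) = 8.600×10^-5 K/W
  R_cellular glass = (1/0.856 − 1/1.12)/(4πk) = 0.2754/(4π·0.0487) = 0.4500 K/W
  R_conv,out = 1/(4πr²h) = 1/(4π·1.35²·13.6) = 0.003211 K/W
R_cork board = ΣR − ΣR_known = 0.7134 − 0.4533 = 0.2601 K/W
(1/r₁−1/r₂)/(4πk) = 0.2601 ⇒ k = 0.1521/(4π·0.2601) = 0.0465 W/m·K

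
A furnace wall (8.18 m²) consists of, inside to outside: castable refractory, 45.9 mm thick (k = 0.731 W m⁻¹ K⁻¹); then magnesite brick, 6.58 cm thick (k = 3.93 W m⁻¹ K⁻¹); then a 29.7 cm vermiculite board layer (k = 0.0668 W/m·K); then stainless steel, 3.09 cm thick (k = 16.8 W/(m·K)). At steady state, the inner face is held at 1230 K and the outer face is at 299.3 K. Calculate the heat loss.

Q = 1680 W

Resistance network (inner→outer):
  R_castable refractory = L/(kA) = 0.0459/(0.731·8.18) = 0.007676 K/W
  R_magnesite brick = L/(kA) = 0.0658/(3.93·8.18) = 0.002047 K/W
  R_vermiculite board = L/(kA) = 0.297/(0.0668·8.18) = 0.5435 K/W
  R_stainless steel = L/(kA) = 0.0309/(16.8·8.18) = 2.249×10^-4 K/W
ΣR = 0.007676 + 0.002047 + 0.5435 + 2.249×10^-4 = 0.5534 K/W
Q = ΔT/ΣR = (1230 K − 299.3 K)/0.5534 = 1680 W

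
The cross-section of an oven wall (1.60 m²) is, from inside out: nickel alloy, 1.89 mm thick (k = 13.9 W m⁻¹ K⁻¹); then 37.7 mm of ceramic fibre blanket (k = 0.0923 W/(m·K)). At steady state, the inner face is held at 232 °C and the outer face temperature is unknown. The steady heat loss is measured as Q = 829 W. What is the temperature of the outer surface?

Series resistances:
  R_nickel alloy = L/(kA) = 0.00189/(13.9·1.60) = 8.498×10^-5 K/W
  R_ceramic fibre blanket = L/(kA) = 0.0377/(0.0923·1.60) = 0.2553 K/W
ΣR = 0.2554 K/W
ΔT = Q·ΣR = 829 × 0.2554 = 211.7 K
Heat flows outward, so T_out = T_in − ΔT = 232 − 211.7 = 20.3 °C

T_out = 20.3 °C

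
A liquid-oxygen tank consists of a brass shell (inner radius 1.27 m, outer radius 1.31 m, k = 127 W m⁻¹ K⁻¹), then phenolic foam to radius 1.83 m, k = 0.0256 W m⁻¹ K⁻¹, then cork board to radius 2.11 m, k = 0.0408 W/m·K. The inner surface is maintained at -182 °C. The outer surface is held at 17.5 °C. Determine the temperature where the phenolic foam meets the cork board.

Treat each layer as a resistance in series:
  R_brass = (1/1.27 − 1/1.31)/(4πk) = 0.02404/(4π·127) = 1.507×10^-5 K/W
  R_phenolic foam = (1/1.31 − 1/1.83)/(4πk) = 0.2169/(4π·0.0256) = 0.6743 K/W
  R_cork board = (1/1.83 − 1/2.11)/(4πk) = 0.07251/(4π·0.0408) = 0.1414 K/W
ΣR = 1.507×10^-5 + 0.6743 + 0.1414 = 0.8157 K/W
Q = ΔT/ΣR = (-182 °C − 17.5 °C)/0.8157 = -244.6 W
From the inner boundary to the phenolic foam/cork board interface, ΣR_partial = 0.6743 K/W.
T_interface = T_in − Q·ΣR_partial = -182 °C − (-244.6)(0.6743) = -17.1 °C

T = -17.1 °C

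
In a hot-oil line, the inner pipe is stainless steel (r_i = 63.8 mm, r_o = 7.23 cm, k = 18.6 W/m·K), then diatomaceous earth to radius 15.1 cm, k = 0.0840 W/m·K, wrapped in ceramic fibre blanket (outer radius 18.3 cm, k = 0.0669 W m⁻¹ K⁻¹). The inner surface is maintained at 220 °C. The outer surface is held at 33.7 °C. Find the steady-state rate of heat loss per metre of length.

Q' = 101 W/m

Resistance network (inner→outer):
  R'_stainless steel = ln(0.0723/0.0638)/(2πk) = 0.1251/(2π·18.6) = 0.001070 m·K/W
  R'_diatomaceous earth = ln(0.151/0.0723)/(2πk) = 0.7365/(2π·0.0840) = 1.395 m·K/W
  R'_ceramic fibre blanket = ln(0.183/0.151)/(2πk) = 0.1922/(2π·0.0669) = 0.4573 m·K/W
ΣR = 0.001070 + 1.395 + 0.4573 = 1.853 m·K/W
Q' = ΔT/ΣR = (220 °C − 33.7 °C)/1.853 = 101 W/m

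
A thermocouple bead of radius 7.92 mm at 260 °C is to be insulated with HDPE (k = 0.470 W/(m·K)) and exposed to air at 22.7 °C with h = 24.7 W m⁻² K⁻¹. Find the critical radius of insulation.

For a sphere, r_cr = 2k_ins/h = 2·0.470/24.7 = 0.0381 m = 3.81 cm

r_cr = 3.81 cm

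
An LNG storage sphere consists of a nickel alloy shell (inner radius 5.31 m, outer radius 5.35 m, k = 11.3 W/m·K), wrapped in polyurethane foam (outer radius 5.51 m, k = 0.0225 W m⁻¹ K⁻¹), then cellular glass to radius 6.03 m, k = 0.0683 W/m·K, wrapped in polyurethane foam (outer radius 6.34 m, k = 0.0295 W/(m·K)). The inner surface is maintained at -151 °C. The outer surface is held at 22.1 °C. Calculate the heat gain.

Resistance network (inner→outer):
  R_nickel alloy = (1/5.31 − 1/5.35)/(4πk) = 0.001408/(4π·11.3) = 9.916×10^-6 K/W
  R_polyurethane foam = (1/5.35 − 1/5.51)/(4πk) = 0.005428/(4π·0.0225) = 0.01920 K/W
  R_cellular glass = (1/5.51 − 1/6.03)/(4πk) = 0.01565/(4π·0.0683) = 0.01823 K/W
  R_polyurethane foam = (1/6.03 − 1/6.34)/(4πk) = 0.008109/(4π·0.0295) = 0.02187 K/W
ΣR = 9.916×10^-6 + 0.01920 + 0.01823 + 0.02187 = 0.05931 K/W
Q = ΔT/ΣR = (-151 °C − 22.1 °C)/0.05931 = -2920 W
(Negative Q ⇒ heat flows inward; heat gain = 2920 W.)

Q = 2920 W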